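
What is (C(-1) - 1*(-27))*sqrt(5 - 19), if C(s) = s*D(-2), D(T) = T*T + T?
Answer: 25*I*sqrt(14) ≈ 93.541*I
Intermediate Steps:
D(T) = T + T**2 (D(T) = T**2 + T = T + T**2)
C(s) = 2*s (C(s) = s*(-2*(1 - 2)) = s*(-2*(-1)) = s*2 = 2*s)
(C(-1) - 1*(-27))*sqrt(5 - 19) = (2*(-1) - 1*(-27))*sqrt(5 - 19) = (-2 + 27)*sqrt(-14) = 25*(I*sqrt(14)) = 25*I*sqrt(14)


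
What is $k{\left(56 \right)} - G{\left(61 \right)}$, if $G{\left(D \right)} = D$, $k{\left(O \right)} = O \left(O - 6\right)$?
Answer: $2739$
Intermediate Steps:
$k{\left(O \right)} = O \left(-6 + O\right)$
$k{\left(56 \right)} - G{\left(61 \right)} = 56 \left(-6 + 56\right) - 61 = 56 \cdot 50 - 61 = 2800 - 61 = 2739$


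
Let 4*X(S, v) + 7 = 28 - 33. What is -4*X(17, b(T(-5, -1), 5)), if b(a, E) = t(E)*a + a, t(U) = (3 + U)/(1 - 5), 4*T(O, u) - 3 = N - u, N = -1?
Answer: 12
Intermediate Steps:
T(O, u) = ½ - u/4 (T(O, u) = ¾ + (-1 - u)/4 = ¾ + (-¼ - u/4) = ½ - u/4)
t(U) = -¾ - U/4 (t(U) = (3 + U)/(-4) = (3 + U)*(-¼) = -¾ - U/4)
b(a, E) = a + a*(-¾ - E/4) (b(a, E) = (-¾ - E/4)*a + a = a*(-¾ - E/4) + a = a + a*(-¾ - E/4))
X(S, v) = -3 (X(S, v) = -7/4 + (28 - 33)/4 = -7/4 + (¼)*(-5) = -7/4 - 5/4 = -3)
-4*X(17, b(T(-5, -1), 5)) = -4*(-3) = 12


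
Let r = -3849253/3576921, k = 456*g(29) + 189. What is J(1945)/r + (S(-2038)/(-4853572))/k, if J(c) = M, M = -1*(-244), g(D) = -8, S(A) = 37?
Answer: -14652482564852458391/64623205346155644 ≈ -226.74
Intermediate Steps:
k = -3459 (k = 456*(-8) + 189 = -3648 + 189 = -3459)
M = 244
r = -3849253/3576921 (r = -3849253*1/3576921 = -3849253/3576921 ≈ -1.0761)
J(c) = 244
J(1945)/r + (S(-2038)/(-4853572))/k = 244/(-3849253/3576921) + (37/(-4853572))/(-3459) = 244*(-3576921/3849253) + (37*(-1/4853572))*(-1/3459) = -872768724/3849253 - 37/4853572*(-1/3459) = -872768724/3849253 + 37/16788505548 = -14652482564852458391/64623205346155644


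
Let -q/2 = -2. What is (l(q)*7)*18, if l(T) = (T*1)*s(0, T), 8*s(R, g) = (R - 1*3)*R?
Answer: 0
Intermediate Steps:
q = 4 (q = -2*(-2) = 4)
s(R, g) = R*(-3 + R)/8 (s(R, g) = ((R - 1*3)*R)/8 = ((R - 3)*R)/8 = ((-3 + R)*R)/8 = (R*(-3 + R))/8 = R*(-3 + R)/8)
l(T) = 0 (l(T) = (T*1)*((⅛)*0*(-3 + 0)) = T*((⅛)*0*(-3)) = T*0 = 0)
(l(q)*7)*18 = (0*7)*18 = 0*18 = 0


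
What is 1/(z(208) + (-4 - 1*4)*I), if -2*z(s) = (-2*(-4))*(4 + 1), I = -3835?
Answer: 1/30660 ≈ 3.2616e-5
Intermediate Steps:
z(s) = -20 (z(s) = -(-2*(-4))*(4 + 1)/2 = -4*5 = -½*40 = -20)
1/(z(208) + (-4 - 1*4)*I) = 1/(-20 + (-4 - 1*4)*(-3835)) = 1/(-20 + (-4 - 4)*(-3835)) = 1/(-20 - 8*(-3835)) = 1/(-20 + 30680) = 1/30660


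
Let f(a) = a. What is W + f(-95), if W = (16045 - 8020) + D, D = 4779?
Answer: 12709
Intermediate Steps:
W = 12804 (W = (16045 - 8020) + 4779 = 8025 + 4779 = 12804)
W + f(-95) = 12804 - 95 = 12709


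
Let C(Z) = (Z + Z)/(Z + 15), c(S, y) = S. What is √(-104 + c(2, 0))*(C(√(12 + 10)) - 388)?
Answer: -78808*I*√102/203 + 60*I*√561/203 ≈ -3913.8*I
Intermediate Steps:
C(Z) = 2*Z/(15 + Z) (C(Z) = (2*Z)/(15 + Z) = 2*Z/(15 + Z))
√(-104 + c(2, 0))*(C(√(12 + 10)) - 388) = √(-104 + 2)*(2*√(12 + 10)/(15 + √(12 + 10)) - 388) = √(-102)*(2*√22/(15 + √22) - 388) = (I*√102)*(-388 + 2*√22/(15 + √22)) = I*√102*(-388 + 2*√22/(15 + √22))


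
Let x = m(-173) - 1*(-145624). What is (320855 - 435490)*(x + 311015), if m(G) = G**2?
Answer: -55777722680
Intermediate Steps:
x = 175553 (x = (-173)**2 - 1*(-145624) = 29929 + 145624 = 175553)
(320855 - 435490)*(x + 311015) = (320855 - 435490)*(175553 + 311015) = -114635*486568 = -55777722680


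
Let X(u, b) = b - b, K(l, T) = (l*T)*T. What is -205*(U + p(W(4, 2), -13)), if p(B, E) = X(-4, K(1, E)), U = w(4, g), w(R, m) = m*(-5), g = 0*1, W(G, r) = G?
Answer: 0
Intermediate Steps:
K(l, T) = l*T**2 (K(l, T) = (T*l)*T = l*T**2)
g = 0
X(u, b) = 0
w(R, m) = -5*m
U = 0 (U = -5*0 = 0)
p(B, E) = 0
-205*(U + p(W(4, 2), -13)) = -205*(0 + 0) = -205*0 = 0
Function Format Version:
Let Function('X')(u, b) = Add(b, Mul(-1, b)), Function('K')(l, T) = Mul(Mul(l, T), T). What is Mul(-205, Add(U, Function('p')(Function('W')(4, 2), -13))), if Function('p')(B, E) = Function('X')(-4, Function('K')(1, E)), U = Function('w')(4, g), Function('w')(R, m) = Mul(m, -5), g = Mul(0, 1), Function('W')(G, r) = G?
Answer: 0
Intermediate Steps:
Function('K')(l, T) = Mul(l, Pow(T, 2)) (Function('K')(l, T) = Mul(Mul(T, l), T) = Mul(l, Pow(T, 2)))
g = 0
Function('X')(u, b) = 0
Function('w')(R, m) = Mul(-5, m)
U = 0 (U = Mul(-5, 0) = 0)
Function('p')(B, E) = 0
Mul(-205, Add(U, Function('p')(Function('W')(4, 2), -13))) = Mul(-205, Add(0, 0)) = Mul(-205, 0) = 0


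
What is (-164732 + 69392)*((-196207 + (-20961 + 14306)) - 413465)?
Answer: 58760616180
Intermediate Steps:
(-164732 + 69392)*((-196207 + (-20961 + 14306)) - 413465) = -95340*((-196207 - 6655) - 413465) = -95340*(-202862 - 413465) = -95340*(-616327) = 58760616180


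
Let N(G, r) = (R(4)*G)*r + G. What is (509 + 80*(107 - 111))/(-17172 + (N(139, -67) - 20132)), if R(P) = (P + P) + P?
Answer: -189/148921 ≈ -0.0012691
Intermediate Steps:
R(P) = 3*P (R(P) = 2*P + P = 3*P)
N(G, r) = G + 12*G*r (N(G, r) = ((3*4)*G)*r + G = (12*G)*r + G = 12*G*r + G = G + 12*G*r)
(509 + 80*(107 - 111))/(-17172 + (N(139, -67) - 20132)) = (509 + 80*(107 - 111))/(-17172 + (139*(1 + 12*(-67)) - 20132)) = (509 + 80*(-4))/(-17172 + (139*(1 - 804) - 20132)) = (509 - 320)/(-17172 + (139*(-803) - 20132)) = 189/(-17172 + (-111617 - 20132)) = 189/(-17172 - 131749) = 189/(-148921) = 189*(-1/148921) = -189/148921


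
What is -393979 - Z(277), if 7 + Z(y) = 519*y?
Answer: -537735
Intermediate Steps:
Z(y) = -7 + 519*y
-393979 - Z(277) = -393979 - (-7 + 519*277) = -393979 - (-7 + 143763) = -393979 - 1*143756 = -393979 - 143756 = -537735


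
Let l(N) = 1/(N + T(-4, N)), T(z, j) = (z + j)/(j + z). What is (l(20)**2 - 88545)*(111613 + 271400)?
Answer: -1661780375608/49 ≈ -3.3914e+10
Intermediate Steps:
T(z, j) = 1 (T(z, j) = (j + z)/(j + z) = 1)
l(N) = 1/(1 + N) (l(N) = 1/(N + 1) = 1/(1 + N))
(l(20)**2 - 88545)*(111613 + 271400) = ((1/(1 + 20))**2 - 88545)*(111613 + 271400) = ((1/21)**2 - 88545)*383013 = (1/441 - 88545)*383013 = -39048344/441*383013 = -1661780375608/49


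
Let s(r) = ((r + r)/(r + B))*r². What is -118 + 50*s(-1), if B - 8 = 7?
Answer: -876/7 ≈ -125.14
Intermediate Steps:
B = 15 (B = 8 + 7 = 15)
s(r) = 2*r³/(15 + r) (s(r) = ((r + r)/(r + 15))*r² = ((2*r)/(15 + r))*r² = (2*r/(15 + r))*r² = 2*r³/(15 + r))
-118 + 50*s(-1) = -118 + 50*(2*(-1)³/(15 - 1)) = -118 + 50*(2*(-1)/14) = -118 + 50*(2*(-1)*(1/14)) = -118 + 50*(-⅐) = -118 - 50/7 = -876/7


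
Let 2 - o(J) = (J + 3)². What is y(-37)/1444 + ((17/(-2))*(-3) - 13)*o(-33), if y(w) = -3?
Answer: -16208903/1444 ≈ -11225.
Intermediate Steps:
o(J) = 2 - (3 + J)² (o(J) = 2 - (J + 3)² = 2 - (3 + J)²)
y(-37)/1444 + ((17/(-2))*(-3) - 13)*o(-33) = -3/1444 + ((17/(-2))*(-3) - 13)*(2 - (3 - 33)²) = -3*1/1444 + ((17*(-½))*(-3) - 13)*(2 - 1*(-30)²) = -3/1444 + (-17/2*(-3) - 13)*(2 - 1*900) = -3/1444 + (51/2 - 13)*(2 - 900) = -3/1444 + (25/2)*(-898) = -3/1444 - 11225 = -16208903/1444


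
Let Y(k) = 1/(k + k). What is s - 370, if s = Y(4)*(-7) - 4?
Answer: -2999/8 ≈ -374.88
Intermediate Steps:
Y(k) = 1/(2*k)
s = -39/8 (s = ((½)/4)*(-7) - 4 = ((½)*(¼))*(-7) - 4 = (⅛)*(-7) - 4 = -7/8 - 4 = -39/8 ≈ -4.8750)
s - 370 = -39/8 - 370 = -2999/8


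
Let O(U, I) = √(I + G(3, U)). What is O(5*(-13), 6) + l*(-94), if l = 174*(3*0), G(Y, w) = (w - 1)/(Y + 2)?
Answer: 6*I*√5/5 ≈ 2.6833*I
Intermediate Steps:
G(Y, w) = (-1 + w)/(2 + Y)
O(U, I) = √(-⅕ + I + U/5) (O(U, I) = √(I + (-1 + U)/(2 + 3)) = √(I + (-1 + U)/5) = √(I + (-⅕ + U/5)) = √(-⅕ + I + U/5))
l = 0 (l = 174*0 = 0)
O(5*(-13), 6) + l*(-94) = √(-5 + 5*(5*(-13)) + 25*6)/5 + 0*(-94) = √(-5 + 5*(-65) + 150)/5 + 0 = √(-5 - 325 + 150)/5 + 0 = √(-180)/5 + 0 = (6*I*√5)/5 + 0 = 6*I*√5/5 + 0 = 6*I*√5/5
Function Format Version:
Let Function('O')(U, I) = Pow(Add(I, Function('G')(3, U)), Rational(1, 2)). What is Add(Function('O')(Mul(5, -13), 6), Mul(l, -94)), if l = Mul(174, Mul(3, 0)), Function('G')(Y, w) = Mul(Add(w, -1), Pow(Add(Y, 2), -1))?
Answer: Mul(Rational(6, 5), I, Pow(5, Rational(1, 2))) ≈ Mul(2.6833, I)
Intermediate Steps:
Function('G')(Y, w) = Mul(Pow(Add(2, Y), -1), Add(-1, w)) (Function('G')(Y, w) = Mul(Add(-1, w), Pow(Add(2, Y), -1)) = Mul(Pow(Add(2, Y), -1), Add(-1, w)))
Function('O')(U, I) = Pow(Add(Rational(-1, 5), I, Mul(Rational(1, 5), U)), Rational(1, 2)) (Function('O')(U, I) = Pow(Add(I, Mul(Pow(Add(2, 3), -1), Add(-1, U))), Rational(1, 2)) = Pow(Add(I, Mul(Pow(5, -1), Add(-1, U))), Rational(1, 2)) = Pow(Add(I, Mul(Rational(1, 5), Add(-1, U))), Rational(1, 2)) = Pow(Add(I, Add(Rational(-1, 5), Mul(Rational(1, 5), U))), Rational(1, 2)) = Pow(Add(Rational(-1, 5), I, Mul(Rational(1, 5), U)), Rational(1, 2)))
l = 0 (l = Mul(174, 0) = 0)
Add(Function('O')(Mul(5, -13), 6), Mul(l, -94)) = Add(Mul(Rational(1, 5), Pow(Add(-5, Mul(5, Mul(5, -13)), Mul(25, 6)), Rational(1, 2))), Mul(0, -94)) = Add(Mul(Rational(1, 5), Pow(Add(-5, Mul(5, -65), 150), Rational(1, 2))), 0) = Add(Mul(Rational(1, 5), Pow(Add(-5, -325, 150), Rational(1, 2))), 0) = Add(Mul(Rational(1, 5), Pow(-180, Rational(1, 2))), 0) = Add(Mul(Rational(1, 5), Mul(6, I, Pow(5, Rational(1, 2)))), 0) = Add(Mul(Rational(6, 5), I, Pow(5, Rational(1, 2))), 0) = Mul(Rational(6, 5), I, Pow(5, Rational(1, 2)))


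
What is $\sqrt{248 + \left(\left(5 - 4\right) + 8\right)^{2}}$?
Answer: $\sqrt{329} \approx 18.138$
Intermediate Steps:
$\sqrt{248 + \left(\left(5 - 4\right) + 8\right)^{2}} = \sqrt{248 + \left(1 + 8\right)^{2}} = \sqrt{248 + 9^{2}} = \sqrt{248 + 81} = \sqrt{329}$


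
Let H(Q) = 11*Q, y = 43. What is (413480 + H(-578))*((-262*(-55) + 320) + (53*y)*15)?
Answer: 19914372630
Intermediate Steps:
(413480 + H(-578))*((-262*(-55) + 320) + (53*y)*15) = (413480 + 11*(-578))*((-262*(-55) + 320) + (53*43)*15) = (413480 - 6358)*((14410 + 320) + 2279*15) = 407122*(14730 + 34185) = 407122*48915 = 19914372630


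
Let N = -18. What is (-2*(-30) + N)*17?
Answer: 714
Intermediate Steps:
(-2*(-30) + N)*17 = (-2*(-30) - 18)*17 = (60 - 18)*17 = 42*17 = 714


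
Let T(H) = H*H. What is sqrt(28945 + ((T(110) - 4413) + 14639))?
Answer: sqrt(51271) ≈ 226.43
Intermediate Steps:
T(H) = H**2
sqrt(28945 + ((T(110) - 4413) + 14639)) = sqrt(28945 + ((110**2 - 4413) + 14639)) = sqrt(28945 + ((12100 - 4413) + 14639)) = sqrt(28945 + (7687 + 14639)) = sqrt(28945 + 22326) = sqrt(51271)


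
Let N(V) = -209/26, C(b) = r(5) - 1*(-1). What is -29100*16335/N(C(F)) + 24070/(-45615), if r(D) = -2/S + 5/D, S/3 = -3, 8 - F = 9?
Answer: 10250155681534/173337 ≈ 5.9134e+7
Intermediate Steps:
F = -1 (F = 8 - 1*9 = 8 - 9 = -1)
S = -9 (S = 3*(-3) = -9)
r(D) = 2/9 + 5/D (r(D) = -2/(-9) + 5/D = -2*(-⅑) + 5/D = 2/9 + 5/D)
C(b) = 20/9 (C(b) = (2/9 + 5/5) - 1*(-1) = (2/9 + 5*(⅕)) + 1 = (2/9 + 1) + 1 = 11/9 + 1 = 20/9)
N(V) = -209/26 (N(V) = -209*1/26 = -209/26)
-29100*16335/N(C(F)) + 24070/(-45615) = -29100/((-209/26/16335)) + 24070/(-45615) = -29100/((-209/26*1/16335)) + 24070*(-1/45615) = -29100/(-19/38610) - 4814/9123 = -29100*(-38610/19) - 4814/9123 = 1123551000/19 - 4814/9123 = 10250155681534/173337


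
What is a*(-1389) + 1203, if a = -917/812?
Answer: 321507/116 ≈ 2771.6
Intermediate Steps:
a = -131/116 (a = -917*1/812 = -131/116 ≈ -1.1293)
a*(-1389) + 1203 = -131/116*(-1389) + 1203 = 181959/116 + 1203 = 321507/116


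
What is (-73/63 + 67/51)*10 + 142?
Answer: 153742/1071 ≈ 143.55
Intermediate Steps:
(-73/63 + 67/51)*10 + 142 = (166/1071)*10 + 142 = 1660/1071 + 142 = 153742/1071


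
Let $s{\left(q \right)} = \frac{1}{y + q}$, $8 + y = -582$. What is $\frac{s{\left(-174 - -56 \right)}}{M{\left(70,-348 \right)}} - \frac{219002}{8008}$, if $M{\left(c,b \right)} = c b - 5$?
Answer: $- \frac{1533229088}{56063865} \approx -27.348$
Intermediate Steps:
$y = -590$ ($y = -8 - 582 = -590$)
$M{\left(c,b \right)} = -5 + b c$ ($M{\left(c,b \right)} = b c - 5 = -5 + b c$)
$s{\left(q \right)} = \frac{1}{-590 + q}$
$\frac{s{\left(-174 - -56 \right)}}{M{\left(70,-348 \right)}} - \frac{219002}{8008} = \frac{1}{\left(-590 - 118\right) \left(-5 - 24360\right)} - \frac{219002}{8008} = \frac{1}{\left(-590 + \left(-174 + 56\right)\right) \left(-5 - 24360\right)} - \frac{15643}{572} = \frac{1}{\left(-590 - 118\right) \left(-24365\right)} - \frac{15643}{572} = \frac{1}{-708} \left(- \frac{1}{24365}\right) - \frac{15643}{572} = \left(- \frac{1}{708}\right) \left(- \frac{1}{24365}\right) - \frac{15643}{572} = \frac{1}{17250420} - \frac{15643}{572} = - \frac{1533229088}{56063865}$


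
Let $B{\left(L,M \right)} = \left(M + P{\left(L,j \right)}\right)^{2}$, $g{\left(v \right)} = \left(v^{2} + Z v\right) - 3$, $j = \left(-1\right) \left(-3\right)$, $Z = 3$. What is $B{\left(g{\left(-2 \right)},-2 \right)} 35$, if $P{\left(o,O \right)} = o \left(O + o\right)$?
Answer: $2240$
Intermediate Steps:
$j = 3$
$g{\left(v \right)} = -3 + v^{2} + 3 v$ ($g{\left(v \right)} = \left(v^{2} + 3 v\right) - 3 = -3 + v^{2} + 3 v$)
$B{\left(L,M \right)} = \left(M + L \left(3 + L\right)\right)^{2}$
$B{\left(g{\left(-2 \right)},-2 \right)} 35 = \left(-2 + \left(-3 + \left(-2\right)^{2} + 3 \left(-2\right)\right) \left(3 + \left(-3 + \left(-2\right)^{2} + 3 \left(-2\right)\right)\right)\right)^{2} \cdot 35 = \left(-2 + \left(-3 + 4 - 6\right) \left(3 - 5\right)\right)^{2} \cdot 35 = \left(-2 - 5 \left(3 - 5\right)\right)^{2} \cdot 35 = \left(-2 - -10\right)^{2} \cdot 35 = \left(-2 + 10\right)^{2} \cdot 35 = 8^{2} \cdot 35 = 64 \cdot 35 = 2240$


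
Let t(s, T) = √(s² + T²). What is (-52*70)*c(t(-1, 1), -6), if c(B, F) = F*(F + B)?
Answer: -131040 + 21840*√2 ≈ -1.0015e+5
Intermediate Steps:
t(s, T) = √(T² + s²)
c(B, F) = F*(B + F)
(-52*70)*c(t(-1, 1), -6) = (-52*70)*(-6*(√(1² + (-1)²) - 6)) = -(-21840)*(√(1 + 1) - 6) = -(-21840)*(√2 - 6) = -(-21840)*(-6 + √2) = -3640*(36 - 6*√2) = -131040 + 21840*√2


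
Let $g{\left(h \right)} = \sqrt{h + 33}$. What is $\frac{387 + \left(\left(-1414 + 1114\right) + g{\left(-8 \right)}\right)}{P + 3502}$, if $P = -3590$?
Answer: $- \frac{23}{22} \approx -1.0455$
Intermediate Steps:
$g{\left(h \right)} = \sqrt{33 + h}$
$\frac{387 + \left(\left(-1414 + 1114\right) + g{\left(-8 \right)}\right)}{P + 3502} = \frac{387 + \left(\left(-1414 + 1114\right) + \sqrt{33 - 8}\right)}{-3590 + 3502} = \frac{387 - \left(300 - \sqrt{25}\right)}{-88} = \left(387 + \left(-300 + 5\right)\right) \left(- \frac{1}{88}\right) = \left(387 - 295\right) \left(- \frac{1}{88}\right) = 92 \left(- \frac{1}{88}\right) = - \frac{23}{22}$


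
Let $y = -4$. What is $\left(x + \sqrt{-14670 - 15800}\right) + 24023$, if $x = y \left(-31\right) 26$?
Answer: $27247 + i \sqrt{30470} \approx 27247.0 + 174.56 i$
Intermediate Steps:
$x = 3224$ ($x = \left(-4\right) \left(-31\right) 26 = 124 \cdot 26 = 3224$)
$\left(x + \sqrt{-14670 - 15800}\right) + 24023 = \left(3224 + \sqrt{-14670 - 15800}\right) + 24023 = \left(3224 + \sqrt{-30470}\right) + 24023 = \left(3224 + i \sqrt{30470}\right) + 24023 = 27247 + i \sqrt{30470}$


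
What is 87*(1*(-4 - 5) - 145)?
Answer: -13398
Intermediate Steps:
87*(1*(-4 - 5) - 145) = 87*(1*(-9) - 145) = 87*(-9 - 145) = 87*(-154) = -13398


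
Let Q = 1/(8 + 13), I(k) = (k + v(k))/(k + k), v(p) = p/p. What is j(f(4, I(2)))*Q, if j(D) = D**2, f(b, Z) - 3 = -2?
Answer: 1/21 ≈ 0.047619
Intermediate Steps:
v(p) = 1
I(k) = (1 + k)/(2*k) (I(k) = (k + 1)/(k + k) = (1 + k)/((2*k)) = (1 + k)*(1/(2*k)) = (1 + k)/(2*k))
Q = 1/21 ≈ 0.047619
f(b, Z) = 1 (f(b, Z) = 3 - 2 = 1)
j(f(4, I(2)))*Q = 1**2*(1/21) = 1*(1/21) = 1/21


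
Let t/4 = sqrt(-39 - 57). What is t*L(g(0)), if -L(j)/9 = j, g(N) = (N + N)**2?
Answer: 0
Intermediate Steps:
g(N) = 4*N**2 (g(N) = (2*N)**2 = 4*N**2)
L(j) = -9*j
t = 16*I*sqrt(6) (t = 4*sqrt(-39 - 57) = 4*sqrt(-96) = 4*(4*I*sqrt(6)) = 16*I*sqrt(6) ≈ 39.192*I)
t*L(g(0)) = (16*I*sqrt(6))*(-36*0**2) = (16*I*sqrt(6))*(-36*0) = (16*I*sqrt(6))*(-9*0) = (16*I*sqrt(6))*0 = 0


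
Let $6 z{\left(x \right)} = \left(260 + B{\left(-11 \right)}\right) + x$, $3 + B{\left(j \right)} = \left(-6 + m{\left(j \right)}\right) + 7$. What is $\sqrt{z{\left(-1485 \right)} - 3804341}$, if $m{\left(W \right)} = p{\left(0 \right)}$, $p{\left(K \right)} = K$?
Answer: $\frac{i \sqrt{15218182}}{2} \approx 1950.5 i$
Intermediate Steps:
$m{\left(W \right)} = 0$
$B{\left(j \right)} = -2$ ($B{\left(j \right)} = -3 + \left(\left(-6 + 0\right) + 7\right) = -3 + \left(-6 + 7\right) = -3 + 1 = -2$)
$z{\left(x \right)} = 43 + \frac{x}{6}$ ($z{\left(x \right)} = \frac{\left(260 - 2\right) + x}{6} = \frac{258 + x}{6} = 43 + \frac{x}{6}$)
$\sqrt{z{\left(-1485 \right)} - 3804341} = \sqrt{\left(43 + \frac{1}{6} \left(-1485\right)\right) - 3804341} = \sqrt{\left(43 - \frac{495}{2}\right) - 3804341} = \sqrt{- \frac{409}{2} - 3804341} = \sqrt{- \frac{7609091}{2}} = \frac{i \sqrt{15218182}}{2}$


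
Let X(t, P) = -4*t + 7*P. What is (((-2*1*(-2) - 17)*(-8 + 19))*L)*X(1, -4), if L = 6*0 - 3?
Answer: -13728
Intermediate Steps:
L = -3 (L = 0 - 3 = -3)
(((-2*1*(-2) - 17)*(-8 + 19))*L)*X(1, -4) = (((-2*1*(-2) - 17)*(-8 + 19))*(-3))*(-4*1 + 7*(-4)) = (((-2*(-2) - 17)*11)*(-3))*(-4 - 28) = (((4 - 17)*11)*(-3))*(-32) = (-13*11*(-3))*(-32) = -143*(-3)*(-32) = 429*(-32) = -13728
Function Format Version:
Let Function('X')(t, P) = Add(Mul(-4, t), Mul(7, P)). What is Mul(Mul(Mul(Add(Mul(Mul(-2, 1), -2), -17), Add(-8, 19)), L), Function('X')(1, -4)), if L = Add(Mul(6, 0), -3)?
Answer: -13728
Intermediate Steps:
L = -3 (L = Add(0, -3) = -3)
Mul(Mul(Mul(Add(Mul(Mul(-2, 1), -2), -17), Add(-8, 19)), L), Function('X')(1, -4)) = Mul(Mul(Mul(Add(Mul(Mul(-2, 1), -2), -17), Add(-8, 19)), -3), Add(Mul(-4, 1), Mul(7, -4))) = Mul(Mul(Mul(Add(Mul(-2, -2), -17), 11), -3), Add(-4, -28)) = Mul(Mul(Mul(Add(4, -17), 11), -3), -32) = Mul(Mul(Mul(-13, 11), -3), -32) = Mul(Mul(-143, -3), -32) = Mul(429, -32) = -13728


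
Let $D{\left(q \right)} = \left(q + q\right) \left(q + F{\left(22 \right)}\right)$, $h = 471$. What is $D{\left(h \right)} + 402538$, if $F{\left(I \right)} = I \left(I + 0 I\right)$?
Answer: $1302148$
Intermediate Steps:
$F{\left(I \right)} = I^{2}$ ($F{\left(I \right)} = I \left(I + 0\right) = I I = I^{2}$)
$D{\left(q \right)} = 2 q \left(484 + q\right)$ ($D{\left(q \right)} = \left(q + q\right) \left(q + 22^{2}\right) = 2 q \left(q + 484\right) = 2 q \left(484 + q\right)$)
$D{\left(h \right)} + 402538 = 2 \cdot 471 \left(484 + 471\right) + 402538 = 2 \cdot 471 \cdot 955 + 402538 = 899610 + 402538 = 1302148$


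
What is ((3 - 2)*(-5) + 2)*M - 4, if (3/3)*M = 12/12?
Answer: -7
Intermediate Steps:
M = 1 (M = 12/12 = 12*(1/12) = 1)
((3 - 2)*(-5) + 2)*M - 4 = ((3 - 2)*(-5) + 2)*1 - 4 = (1*(-5) + 2)*1 - 4 = (-5 + 2)*1 - 4 = -3*1 - 4 = -3 - 4 = -7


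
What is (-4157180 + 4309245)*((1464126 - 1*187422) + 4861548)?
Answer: 933413290380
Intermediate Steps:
(-4157180 + 4309245)*((1464126 - 1*187422) + 4861548) = 152065*((1464126 - 187422) + 4861548) = 152065*(1276704 + 4861548) = 152065*6138252 = 933413290380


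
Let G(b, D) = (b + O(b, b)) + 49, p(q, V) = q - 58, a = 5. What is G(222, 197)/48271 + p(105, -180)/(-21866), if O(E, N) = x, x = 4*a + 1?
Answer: 4116135/1055493686 ≈ 0.0038997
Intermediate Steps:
p(q, V) = -58 + q
x = 21 (x = 4*5 + 1 = 20 + 1 = 21)
O(E, N) = 21
G(b, D) = 70 + b (G(b, D) = (b + 21) + 49 = (21 + b) + 49 = 70 + b)
G(222, 197)/48271 + p(105, -180)/(-21866) = (70 + 222)/48271 + (-58 + 105)/(-21866) = 292*(1/48271) + 47*(-1/21866) = 292/48271 - 47/21866 = 4116135/1055493686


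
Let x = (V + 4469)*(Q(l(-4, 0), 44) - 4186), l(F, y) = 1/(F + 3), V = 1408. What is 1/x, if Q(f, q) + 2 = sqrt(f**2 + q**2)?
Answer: -1396/34355780313 - sqrt(1937)/103067340939 ≈ -4.1061e-8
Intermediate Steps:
l(F, y) = 1/(3 + F)
Q(f, q) = -2 + sqrt(f**2 + q**2)
x = -24612876 + 5877*sqrt(1937) (x = (1408 + 4469)*((-2 + sqrt((1/(3 - 4))**2 + 44**2)) - 4186) = 5877*((-2 + sqrt((1/(-1))**2 + 1936)) - 4186) = 5877*((-2 + sqrt((-1)**2 + 1936)) - 4186) = 5877*((-2 + sqrt(1 + 1936)) - 4186) = 5877*((-2 + sqrt(1937)) - 4186) = 5877*(-4188 + sqrt(1937)) = -24612876 + 5877*sqrt(1937) ≈ -2.4354e+7)
1/x = 1/(-24612876 + 5877*sqrt(1937))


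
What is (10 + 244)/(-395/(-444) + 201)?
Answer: 112776/89639 ≈ 1.2581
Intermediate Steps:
(10 + 244)/(-395/(-444) + 201) = 254/(-395*(-1/444) + 201) = 254/(395/444 + 201) = 254/(89639/444) = 254*(444/89639) = 112776/89639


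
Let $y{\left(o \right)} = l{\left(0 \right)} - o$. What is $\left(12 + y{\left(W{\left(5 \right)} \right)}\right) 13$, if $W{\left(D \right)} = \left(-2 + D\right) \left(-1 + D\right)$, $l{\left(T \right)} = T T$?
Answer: $0$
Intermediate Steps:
$l{\left(T \right)} = T^{2}$
$W{\left(D \right)} = \left(-1 + D\right) \left(-2 + D\right)$
$y{\left(o \right)} = - o$ ($y{\left(o \right)} = 0^{2} - o = 0 - o = - o$)
$\left(12 + y{\left(W{\left(5 \right)} \right)}\right) 13 = \left(12 - \left(2 + 5^{2} - 15\right)\right) 13 = \left(12 - \left(2 + 25 - 15\right)\right) 13 = \left(12 - 12\right) 13 = 0 \cdot 13 = 0$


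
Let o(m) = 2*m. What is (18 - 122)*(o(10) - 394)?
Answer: 38896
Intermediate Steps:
(18 - 122)*(o(10) - 394) = (18 - 122)*(2*10 - 394) = -104*(20 - 394) = -104*(-374) = 38896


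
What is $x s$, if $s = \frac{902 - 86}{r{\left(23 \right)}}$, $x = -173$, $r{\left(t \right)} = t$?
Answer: $- \frac{141168}{23} \approx -6137.7$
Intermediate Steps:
$s = \frac{816}{23}$ ($s = \frac{902 - 86}{23} = \left(902 - 86\right) \frac{1}{23} = 816 \cdot \frac{1}{23} = \frac{816}{23} \approx 35.478$)
$x s = \left(-173\right) \frac{816}{23} = - \frac{141168}{23}$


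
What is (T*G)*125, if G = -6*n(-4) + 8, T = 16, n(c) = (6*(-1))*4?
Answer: 304000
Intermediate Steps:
n(c) = -24 (n(c) = -6*4 = -24)
G = 152 (G = -6*(-24) + 8 = 144 + 8 = 152)
(T*G)*125 = (16*152)*125 = 2432*125 = 304000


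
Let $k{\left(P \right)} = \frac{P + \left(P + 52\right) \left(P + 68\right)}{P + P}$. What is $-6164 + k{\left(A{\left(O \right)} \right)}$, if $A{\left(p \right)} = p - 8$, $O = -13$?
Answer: $- \frac{130162}{21} \approx -6198.2$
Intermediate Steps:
$A{\left(p \right)} = -8 + p$ ($A{\left(p \right)} = p - 8 = -8 + p$)
$k{\left(P \right)} = \frac{P + \left(52 + P\right) \left(68 + P\right)}{2 P}$
$-6164 + k{\left(A{\left(O \right)} \right)} = -6164 + \frac{3536 + \left(-8 - 13\right) \left(121 - 21\right)}{2 \left(-8 - 13\right)} = -6164 + \frac{3536 - 21 \left(121 - 21\right)}{2 \left(-21\right)} = -6164 + \frac{1}{2} \left(- \frac{1}{21}\right) \left(3536 - 2100\right) = -6164 + \frac{1}{2} \left(- \frac{1}{21}\right) 1436 = -6164 - \frac{718}{21} = - \frac{130162}{21}$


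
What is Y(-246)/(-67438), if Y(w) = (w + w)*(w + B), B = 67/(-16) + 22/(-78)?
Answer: -6408013/3506776 ≈ -1.8273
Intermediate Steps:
B = -2789/624 (B = 67*(-1/16) + 22*(-1/78) = -67/16 - 11/39 = -2789/624 ≈ -4.4696)
Y(w) = 2*w*(-2789/624 + w) (Y(w) = (w + w)*(w - 2789/624) = (2*w)*(-2789/624 + w) = 2*w*(-2789/624 + w))
Y(-246)/(-67438) = ((1/312)*(-246)*(-2789 + 624*(-246)))/(-67438) = ((1/312)*(-246)*(-2789 - 153504))*(-1/67438) = ((1/312)*(-246)*(-156293))*(-1/67438) = (6408013/52)*(-1/67438) = -6408013/3506776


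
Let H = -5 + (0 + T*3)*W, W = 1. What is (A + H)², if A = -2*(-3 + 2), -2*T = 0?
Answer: 9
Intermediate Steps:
T = 0 (T = -½*0 = 0)
A = 2 (A = -2*(-1) = 2)
H = -5 (H = -5 + (0 + 0*3)*1 = -5 + (0 + 0)*1 = -5 + 0*1 = -5 + 0 = -5)
(A + H)² = (2 - 5)² = (-3)² = 9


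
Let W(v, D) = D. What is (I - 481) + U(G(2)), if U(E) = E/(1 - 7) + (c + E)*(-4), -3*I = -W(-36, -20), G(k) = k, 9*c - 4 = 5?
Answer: -500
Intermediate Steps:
c = 1 (c = 4/9 + (1/9)*5 = 4/9 + 5/9 = 1)
I = -20/3 (I = -(-1)*(-20)/3 = -1/3*20 = -20/3 ≈ -6.6667)
U(E) = -4 - 25*E/6 (U(E) = E/(1 - 7) + (1 + E)*(-4) = E/(-6) + (-4 - 4*E) = -E/6 + (-4 - 4*E) = -4 - 25*E/6)
(I - 481) + U(G(2)) = (-20/3 - 481) + (-4 - 25/6*2) = -1463/3 + (-4 - 25/3) = -1463/3 - 37/3 = -500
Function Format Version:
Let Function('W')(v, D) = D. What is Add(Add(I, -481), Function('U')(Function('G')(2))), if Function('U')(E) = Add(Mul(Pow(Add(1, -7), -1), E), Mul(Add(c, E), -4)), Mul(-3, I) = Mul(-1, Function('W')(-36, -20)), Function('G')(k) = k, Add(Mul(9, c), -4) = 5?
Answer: -500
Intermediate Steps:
c = 1 (c = Add(Rational(4, 9), Mul(Rational(1, 9), 5)) = Add(Rational(4, 9), Rational(5, 9)) = 1)
I = Rational(-20, 3) (I = Mul(Rational(-1, 3), Mul(-1, -20)) = Mul(Rational(-1, 3), 20) = Rational(-20, 3) ≈ -6.6667)
Function('U')(E) = Add(-4, Mul(Rational(-25, 6), E)) (Function('U')(E) = Add(Mul(Pow(Add(1, -7), -1), E), Mul(Add(1, E), -4)) = Add(Mul(Pow(-6, -1), E), Add(-4, Mul(-4, E))) = Add(Mul(Rational(-1, 6), E), Add(-4, Mul(-4, E))) = Add(-4, Mul(Rational(-25, 6), E)))
Add(Add(I, -481), Function('U')(Function('G')(2))) = Add(Add(Rational(-20, 3), -481), Add(-4, Mul(Rational(-25, 6), 2))) = Add(Rational(-1463, 3), Add(-4, Rational(-25, 3))) = Add(Rational(-1463, 3), Rational(-37, 3)) = -500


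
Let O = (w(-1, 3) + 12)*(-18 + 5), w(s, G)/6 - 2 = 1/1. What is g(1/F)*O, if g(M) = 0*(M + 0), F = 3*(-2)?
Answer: 0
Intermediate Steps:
F = -6
w(s, G) = 18 (w(s, G) = 12 + 6/1 = 12 + 6*1 = 12 + 6 = 18)
g(M) = 0 (g(M) = 0*M = 0)
O = -390 (O = (18 + 12)*(-18 + 5) = 30*(-13) = -390)
g(1/F)*O = 0*(-390) = 0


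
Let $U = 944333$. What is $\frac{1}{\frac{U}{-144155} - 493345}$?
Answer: $- \frac{144155}{71119092808} \approx -2.027 \cdot 10^{-6}$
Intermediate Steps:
$\frac{1}{\frac{U}{-144155} - 493345} = \frac{1}{\frac{944333}{-144155} - 493345} = \frac{1}{944333 \left(- \frac{1}{144155}\right) - 493345} = \frac{1}{- \frac{944333}{144155} - 493345} = \frac{1}{- \frac{71119092808}{144155}} = - \frac{144155}{71119092808}$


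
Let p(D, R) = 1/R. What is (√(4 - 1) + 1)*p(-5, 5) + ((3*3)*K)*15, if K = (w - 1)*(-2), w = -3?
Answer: 5401/5 + √3/5 ≈ 1080.5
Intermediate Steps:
K = 8 (K = (-3 - 1)*(-2) = -4*(-2) = 8)
(√(4 - 1) + 1)*p(-5, 5) + ((3*3)*K)*15 = (√(4 - 1) + 1)/5 + ((3*3)*8)*15 = (√3 + 1)*(⅕) + (9*8)*15 = (1 + √3)*(⅕) + 72*15 = (⅕ + √3/5) + 1080 = 5401/5 + √3/5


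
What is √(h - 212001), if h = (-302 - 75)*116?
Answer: I*√255733 ≈ 505.7*I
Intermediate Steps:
h = -43732 (h = -377*116 = -43732)
√(h - 212001) = √(-43732 - 212001) = √(-255733) = I*√255733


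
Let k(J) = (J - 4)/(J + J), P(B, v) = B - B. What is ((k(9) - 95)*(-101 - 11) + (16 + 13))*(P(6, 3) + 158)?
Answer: 15127078/9 ≈ 1.6808e+6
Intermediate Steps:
P(B, v) = 0
k(J) = (-4 + J)/(2*J) (k(J) = (-4 + J)/((2*J)) = (-4 + J)*(1/(2*J)) = (-4 + J)/(2*J))
((k(9) - 95)*(-101 - 11) + (16 + 13))*(P(6, 3) + 158) = (((1/2)*(-4 + 9)/9 - 95)*(-101 - 11) + (16 + 13))*(0 + 158) = (((1/2)*(1/9)*5 - 95)*(-112) + 29)*158 = ((5/18 - 95)*(-112) + 29)*158 = (-1705/18*(-112) + 29)*158 = (95480/9 + 29)*158 = (95741/9)*158 = 15127078/9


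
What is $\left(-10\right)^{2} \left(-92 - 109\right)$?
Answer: $-20100$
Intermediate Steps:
$\left(-10\right)^{2} \left(-92 - 109\right) = 100 \left(-201\right) = -20100$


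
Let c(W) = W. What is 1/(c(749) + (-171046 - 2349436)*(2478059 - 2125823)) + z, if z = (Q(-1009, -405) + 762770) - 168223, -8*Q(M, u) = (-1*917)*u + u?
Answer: 973343572484742045/1775608994006 ≈ 5.4817e+5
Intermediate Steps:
Q(M, u) = 229*u/2 (Q(M, u) = -((-1*917)*u + u)/8 = -(-917*u + u)/8 = -(-229)*u/2 = 229*u/2)
z = 1096349/2 (z = ((229/2)*(-405) + 762770) - 168223 = (-92745/2 + 762770) - 168223 = 1432795/2 - 168223 = 1096349/2 ≈ 5.4817e+5)
1/(c(749) + (-171046 - 2349436)*(2478059 - 2125823)) + z = 1/(749 + (-171046 - 2349436)*(2478059 - 2125823)) + 1096349/2 = 1/(749 - 2520482*352236) + 1096349/2 = 1/(749 - 887804497752) + 1096349/2 = 1/(-887804497003) + 1096349/2 = -1/887804497003 + 1096349/2 = 973343572484742045/1775608994006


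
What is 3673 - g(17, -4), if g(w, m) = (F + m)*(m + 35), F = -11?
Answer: 4138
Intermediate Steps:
g(w, m) = (-11 + m)*(35 + m) (g(w, m) = (-11 + m)*(m + 35) = (-11 + m)*(35 + m))
3673 - g(17, -4) = 3673 - (-385 + (-4)² + 24*(-4)) = 3673 - (-385 + 16 - 96) = 3673 - 1*(-465) = 3673 + 465 = 4138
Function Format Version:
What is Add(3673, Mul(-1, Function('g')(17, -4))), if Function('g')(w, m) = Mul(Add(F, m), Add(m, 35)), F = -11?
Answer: 4138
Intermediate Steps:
Function('g')(w, m) = Mul(Add(-11, m), Add(35, m)) (Function('g')(w, m) = Mul(Add(-11, m), Add(m, 35)) = Mul(Add(-11, m), Add(35, m)))
Add(3673, Mul(-1, Function('g')(17, -4))) = Add(3673, Mul(-1, Add(-385, Pow(-4, 2), Mul(24, -4)))) = Add(3673, Mul(-1, Add(-385, 16, -96))) = Add(3673, Mul(-1, -465)) = Add(3673, 465) = 4138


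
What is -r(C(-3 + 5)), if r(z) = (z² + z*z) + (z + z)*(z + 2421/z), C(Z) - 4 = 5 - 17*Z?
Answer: -7342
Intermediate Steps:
C(Z) = 9 - 17*Z (C(Z) = 4 + (5 - 17*Z) = 9 - 17*Z)
r(z) = 2*z² + 2*z*(z + 2421/z) (r(z) = (z² + z²) + (2*z)*(z + 2421/z) = 2*z² + 2*z*(z + 2421/z))
-r(C(-3 + 5)) = -(4842 + 4*(9 - 17*(-3 + 5))²) = -(4842 + 4*(9 - 17*2)²) = -(4842 + 4*(9 - 34)²) = -(4842 + 4*(-25)²) = -(4842 + 4*625) = -(4842 + 2500) = -1*7342 = -7342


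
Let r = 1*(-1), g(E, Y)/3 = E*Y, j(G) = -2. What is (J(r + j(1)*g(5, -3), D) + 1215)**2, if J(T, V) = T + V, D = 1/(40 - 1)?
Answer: 2586434449/1521 ≈ 1.7005e+6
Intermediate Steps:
D = 1/39 ≈ 0.025641
g(E, Y) = 3*E*Y (g(E, Y) = 3*(E*Y) = 3*E*Y)
r = -1
(J(r + j(1)*g(5, -3), D) + 1215)**2 = (((-1 - 6*5*(-3)) + 1/39) + 1215)**2 = (((-1 - 2*(-45)) + 1/39) + 1215)**2 = (((-1 + 90) + 1/39) + 1215)**2 = ((89 + 1/39) + 1215)**2 = (3472/39 + 1215)**2 = (50857/39)**2 = 2586434449/1521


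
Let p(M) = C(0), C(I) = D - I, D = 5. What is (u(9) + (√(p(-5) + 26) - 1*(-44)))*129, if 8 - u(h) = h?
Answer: 5547 + 129*√31 ≈ 6265.2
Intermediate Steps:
C(I) = 5 - I
p(M) = 5 (p(M) = 5 - 1*0 = 5 + 0 = 5)
u(h) = 8 - h
(u(9) + (√(p(-5) + 26) - 1*(-44)))*129 = ((8 - 1*9) + (√(5 + 26) - 1*(-44)))*129 = ((8 - 9) + (√31 + 44))*129 = (-1 + (44 + √31))*129 = (43 + √31)*129 = 5547 + 129*√31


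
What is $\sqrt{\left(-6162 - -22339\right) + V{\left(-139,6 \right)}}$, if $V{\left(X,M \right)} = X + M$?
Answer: $2 \sqrt{4011} \approx 126.66$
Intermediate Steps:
$V{\left(X,M \right)} = M + X$
$\sqrt{\left(-6162 - -22339\right) + V{\left(-139,6 \right)}} = \sqrt{\left(-6162 - -22339\right) + \left(6 - 139\right)} = \sqrt{\left(-6162 + 22339\right) - 133} = \sqrt{16177 - 133} = \sqrt{16044} = 2 \sqrt{4011}$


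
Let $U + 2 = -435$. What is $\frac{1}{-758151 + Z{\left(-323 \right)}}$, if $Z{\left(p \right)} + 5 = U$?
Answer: $- \frac{1}{758593} \approx -1.3182 \cdot 10^{-6}$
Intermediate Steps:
$U = -437$ ($U = -2 - 435 = -437$)
$Z{\left(p \right)} = -442$ ($Z{\left(p \right)} = -5 - 437 = -442$)
$\frac{1}{-758151 + Z{\left(-323 \right)}} = \frac{1}{-758151 - 442} = \frac{1}{-758593} = - \frac{1}{758593}$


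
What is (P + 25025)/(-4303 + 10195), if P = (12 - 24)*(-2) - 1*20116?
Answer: 4933/5892 ≈ 0.83724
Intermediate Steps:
P = -20092 (P = -12*(-2) - 20116 = 24 - 20116 = -20092)
(P + 25025)/(-4303 + 10195) = (-20092 + 25025)/(-4303 + 10195) = 4933/5892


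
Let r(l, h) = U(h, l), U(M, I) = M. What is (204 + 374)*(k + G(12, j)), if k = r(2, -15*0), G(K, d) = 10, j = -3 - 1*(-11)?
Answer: 5780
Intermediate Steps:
r(l, h) = h
j = 8 (j = -3 + 11 = 8)
k = 0 (k = -15*0 = 0)
(204 + 374)*(k + G(12, j)) = (204 + 374)*(0 + 10) = 578*10 = 5780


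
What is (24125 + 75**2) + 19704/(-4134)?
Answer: 20494466/689 ≈ 29745.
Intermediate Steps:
(24125 + 75**2) + 19704/(-4134) = (24125 + 5625) + 19704*(-1/4134) = 29750 - 3284/689 = 20494466/689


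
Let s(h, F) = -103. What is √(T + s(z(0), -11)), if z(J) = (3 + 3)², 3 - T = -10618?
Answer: √10518 ≈ 102.56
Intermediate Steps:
T = 10621 (T = 3 - 1*(-10618) = 3 + 10618 = 10621)
z(J) = 36 (z(J) = 6² = 36)
√(T + s(z(0), -11)) = √(10621 - 103) = √10518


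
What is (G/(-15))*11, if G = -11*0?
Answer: 0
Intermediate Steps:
G = 0
(G/(-15))*11 = (0/(-15))*11 = -1/15*0*11 = 0*11 = 0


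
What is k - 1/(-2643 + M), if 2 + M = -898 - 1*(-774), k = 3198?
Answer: 8855263/2769 ≈ 3198.0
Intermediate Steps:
M = -126 (M = -2 + (-898 - 1*(-774)) = -2 + (-898 + 774) = -2 - 124 = -126)
k - 1/(-2643 + M) = 3198 - 1/(-2643 - 126) = 3198 - 1/(-2769) = 3198 - 1*(-1/2769) = 3198 + 1/2769 = 8855263/2769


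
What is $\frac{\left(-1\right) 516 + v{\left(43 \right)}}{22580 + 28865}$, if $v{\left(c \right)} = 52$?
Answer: $- \frac{464}{51445} \approx -0.0090193$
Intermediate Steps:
$\frac{\left(-1\right) 516 + v{\left(43 \right)}}{22580 + 28865} = \frac{\left(-1\right) 516 + 52}{22580 + 28865} = \frac{-516 + 52}{51445} = \left(-464\right) \frac{1}{51445} = - \frac{464}{51445}$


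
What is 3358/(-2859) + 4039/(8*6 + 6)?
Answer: 3788723/51462 ≈ 73.622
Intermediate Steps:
3358/(-2859) + 4039/(8*6 + 6) = 3358*(-1/2859) + 4039/(48 + 6) = -3358/2859 + 4039/54 = 3788723/51462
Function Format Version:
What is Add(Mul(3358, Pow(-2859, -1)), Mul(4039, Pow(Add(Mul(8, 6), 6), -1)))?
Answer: Rational(3788723, 51462) ≈ 73.622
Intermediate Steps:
Add(Mul(3358, Pow(-2859, -1)), Mul(4039, Pow(Add(Mul(8, 6), 6), -1))) = Add(Mul(3358, Rational(-1, 2859)), Mul(4039, Pow(Add(48, 6), -1))) = Add(Rational(-3358, 2859), Mul(4039, Pow(54, -1))) = Add(Rational(-3358, 2859), Mul(4039, Rational(1, 54))) = Add(Rational(-3358, 2859), Rational(4039, 54)) = Rational(3788723, 51462)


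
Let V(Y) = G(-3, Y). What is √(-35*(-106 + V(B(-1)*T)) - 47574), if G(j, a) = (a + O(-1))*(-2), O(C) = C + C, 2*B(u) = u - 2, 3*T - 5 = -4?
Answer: I*√44039 ≈ 209.85*I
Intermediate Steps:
T = ⅓ (T = 5/3 + (⅓)*(-4) = 5/3 - 4/3 = ⅓ ≈ 0.33333)
B(u) = -1 + u/2 (B(u) = (u - 2)/2 = (-2 + u)/2 = -1 + u/2)
O(C) = 2*C
G(j, a) = 4 - 2*a (G(j, a) = (a + 2*(-1))*(-2) = (a - 2)*(-2) = (-2 + a)*(-2) = 4 - 2*a)
V(Y) = 4 - 2*Y
√(-35*(-106 + V(B(-1)*T)) - 47574) = √(-35*(-106 + (4 - 2*(-1 + (½)*(-1))/3)) - 47574) = √(-35*(-106 + (4 - 2*(-1 - ½)/3)) - 47574) = √(-35*(-106 + (4 - (-3)/3)) - 47574) = √(-35*(-106 + (4 - 2*(-½))) - 47574) = √(-35*(-106 + (4 + 1)) - 47574) = √(-35*(-106 + 5) - 47574) = √(-35*(-101) - 47574) = √(3535 - 47574) = √(-44039) = I*√44039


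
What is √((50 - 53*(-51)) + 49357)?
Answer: 3*√5790 ≈ 228.28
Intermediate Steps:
√((50 - 53*(-51)) + 49357) = √((50 + 2703) + 49357) = √(2753 + 49357) = √52110 = 3*√5790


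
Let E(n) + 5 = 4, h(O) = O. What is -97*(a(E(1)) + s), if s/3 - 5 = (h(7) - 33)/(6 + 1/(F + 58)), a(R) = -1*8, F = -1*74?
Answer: 56551/95 ≈ 595.27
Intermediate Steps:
E(n) = -1 (E(n) = -5 + 4 = -1)
F = -74
a(R) = -8
s = 177/95 (s = 15 + 3*((7 - 33)/(6 + 1/(-74 + 58))) = 15 + 3*(-26/(6 + 1/(-16))) = 15 + 3*(-26/(6 - 1/16)) = 15 + 3*(-26/95/16) = 15 + 3*(-26*16/95) = 15 + 3*(-416/95) = 15 - 1248/95 = 177/95 ≈ 1.8632)
-97*(a(E(1)) + s) = -97*(-8 + 177/95) = -97*(-583/95) = 56551/95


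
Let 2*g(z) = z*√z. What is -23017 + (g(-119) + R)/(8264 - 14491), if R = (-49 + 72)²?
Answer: -143327388/6227 + 119*I*√119/12454 ≈ -23017.0 + 0.10423*I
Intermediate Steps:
g(z) = z^(3/2)/2 (g(z) = (z*√z)/2 = z^(3/2)/2)
R = 529 (R = 23² = 529)
-23017 + (g(-119) + R)/(8264 - 14491) = -23017 + ((-119)^(3/2)/2 + 529)/(8264 - 14491) = -23017 + ((-119*I*√119)/2 + 529)/(-6227) = -23017 + (-119*I*√119/2 + 529)*(-1/6227) = -23017 + (529 - 119*I*√119/2)*(-1/6227) = -23017 + (-529/6227 + 119*I*√119/12454) = -143327388/6227 + 119*I*√119/12454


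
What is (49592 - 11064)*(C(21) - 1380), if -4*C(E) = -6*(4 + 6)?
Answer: -52590720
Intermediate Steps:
C(E) = 15 (C(E) = -(-3)*(4 + 6)/2 = -(-3)*10/2 = -¼*(-60) = 15)
(49592 - 11064)*(C(21) - 1380) = (49592 - 11064)*(15 - 1380) = 38528*(-1365) = -52590720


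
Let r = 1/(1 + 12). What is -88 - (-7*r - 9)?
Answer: -1020/13 ≈ -78.462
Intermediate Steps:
r = 1/13 ≈ 0.076923
-88 - (-7*r - 9) = -88 - (-7*1/13 - 9) = -88 - (-7/13 - 9) = -88 - 1*(-124/13) = -88 + 124/13 = -1020/13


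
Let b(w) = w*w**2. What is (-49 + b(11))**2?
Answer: 1643524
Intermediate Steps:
b(w) = w**3
(-49 + b(11))**2 = (-49 + 11**3)**2 = (-49 + 1331)**2 = 1282**2 = 1643524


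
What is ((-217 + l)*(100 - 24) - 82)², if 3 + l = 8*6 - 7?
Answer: 187306596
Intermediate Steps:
l = 38 (l = -3 + (8*6 - 7) = -3 + (48 - 7) = -3 + 41 = 38)
((-217 + l)*(100 - 24) - 82)² = ((-217 + 38)*(100 - 24) - 82)² = (-179*76 - 82)² = (-13604 - 82)² = (-13686)² = 187306596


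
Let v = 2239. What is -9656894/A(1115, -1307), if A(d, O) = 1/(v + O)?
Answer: -9000225208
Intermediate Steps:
A(d, O) = 1/(2239 + O)
-9656894/A(1115, -1307) = -9656894/(1/(2239 - 1307)) = -9656894/(1/932) = -9656894/1/932 = -9656894*932 = -9000225208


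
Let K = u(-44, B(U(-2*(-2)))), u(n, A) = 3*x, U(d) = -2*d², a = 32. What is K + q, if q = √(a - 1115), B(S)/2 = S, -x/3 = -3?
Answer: 27 + 19*I*√3 ≈ 27.0 + 32.909*I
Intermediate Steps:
x = 9 (x = -3*(-3) = 9)
B(S) = 2*S
u(n, A) = 27 (u(n, A) = 3*9 = 27)
K = 27
q = 19*I*√3 (q = √(32 - 1115) = √(-1083) = 19*I*√3 ≈ 32.909*I)
K + q = 27 + 19*I*√3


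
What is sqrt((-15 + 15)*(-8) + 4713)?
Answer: sqrt(4713) ≈ 68.651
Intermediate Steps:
sqrt((-15 + 15)*(-8) + 4713) = sqrt(0*(-8) + 4713) = sqrt(0 + 4713) = sqrt(4713)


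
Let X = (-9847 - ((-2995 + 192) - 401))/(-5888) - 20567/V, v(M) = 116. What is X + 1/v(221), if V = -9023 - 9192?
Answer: 7047733969/3110247680 ≈ 2.2660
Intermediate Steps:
V = -18215
X = 242100741/107249920 (X = (-9847 - ((-2995 + 192) - 401))/(-5888) - 20567/(-18215) = (-9847 - (-2803 - 401))*(-1/5888) - 20567*(-1/18215) = (-9847 - 1*(-3204))*(-1/5888) + 20567/18215 = (-9847 + 3204)*(-1/5888) + 20567/18215 = -6643*(-1/5888) + 20567/18215 = 6643/5888 + 20567/18215 = 242100741/107249920 ≈ 2.2574)
X + 1/v(221) = 242100741/107249920 + 1/116 = 7047733969/3110247680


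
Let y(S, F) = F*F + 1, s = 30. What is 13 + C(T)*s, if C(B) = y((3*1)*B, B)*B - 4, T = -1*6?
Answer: -6767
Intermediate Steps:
T = -6
y(S, F) = 1 + F² (y(S, F) = F² + 1 = 1 + F²)
C(B) = -4 + B*(1 + B²) (C(B) = (1 + B²)*B - 4 = B*(1 + B²) - 4 = -4 + B*(1 + B²))
13 + C(T)*s = 13 + (-4 - 6 + (-6)³)*30 = 13 + (-4 - 6 - 216)*30 = 13 - 226*30 = 13 - 6780 = -6767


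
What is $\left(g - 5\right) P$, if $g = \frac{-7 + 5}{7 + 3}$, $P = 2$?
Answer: $- \frac{52}{5} \approx -10.4$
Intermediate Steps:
$g = - \frac{1}{5}$ ($g = - \frac{2}{10} = \left(-2\right) \frac{1}{10} = - \frac{1}{5} \approx -0.2$)
$\left(g - 5\right) P = \left(- \frac{1}{5} - 5\right) 2 = \left(- \frac{26}{5}\right) 2 = - \frac{52}{5}$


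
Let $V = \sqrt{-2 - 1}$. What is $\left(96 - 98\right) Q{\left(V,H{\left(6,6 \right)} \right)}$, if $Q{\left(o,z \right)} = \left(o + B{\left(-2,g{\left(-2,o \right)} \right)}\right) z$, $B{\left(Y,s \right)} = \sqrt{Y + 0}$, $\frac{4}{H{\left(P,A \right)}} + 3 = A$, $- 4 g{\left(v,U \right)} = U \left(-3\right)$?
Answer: $\frac{8 i \left(- \sqrt{2} - \sqrt{3}\right)}{3} \approx - 8.39 i$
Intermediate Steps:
$g{\left(v,U \right)} = \frac{3 U}{4}$ ($g{\left(v,U \right)} = - \frac{U \left(-3\right)}{4} = - \frac{\left(-3\right) U}{4} = \frac{3 U}{4}$)
$H{\left(P,A \right)} = \frac{4}{-3 + A}$
$B{\left(Y,s \right)} = \sqrt{Y}$
$V = i \sqrt{3}$ ($V = \sqrt{-3} = i \sqrt{3} \approx 1.732 i$)
$Q{\left(o,z \right)} = z \left(o + i \sqrt{2}\right)$ ($Q{\left(o,z \right)} = \left(o + \sqrt{-2}\right) z = \left(o + i \sqrt{2}\right) z = z \left(o + i \sqrt{2}\right)$)
$\left(96 - 98\right) Q{\left(V,H{\left(6,6 \right)} \right)} = \left(96 - 98\right) \frac{4}{-3 + 6} \left(i \sqrt{3} + i \sqrt{2}\right) = - 2 \cdot \frac{4}{3} \left(i \sqrt{2} + i \sqrt{3}\right) = - 2 \cdot 4 \cdot \frac{1}{3} \left(i \sqrt{2} + i \sqrt{3}\right) = - 2 \frac{4 \left(i \sqrt{2} + i \sqrt{3}\right)}{3} = - 2 \left(\frac{4 i \sqrt{2}}{3} + \frac{4 i \sqrt{3}}{3}\right) = - \frac{8 i \sqrt{2}}{3} - \frac{8 i \sqrt{3}}{3}$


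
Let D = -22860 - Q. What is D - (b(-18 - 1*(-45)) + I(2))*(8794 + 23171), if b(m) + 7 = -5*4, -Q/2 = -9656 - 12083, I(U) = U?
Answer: 732787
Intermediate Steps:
Q = 43478 (Q = -2*(-9656 - 12083) = -2*(-21739) = 43478)
b(m) = -27 (b(m) = -7 - 5*4 = -7 - 20 = -27)
D = -66338 (D = -22860 - 1*43478 = -22860 - 43478 = -66338)
D - (b(-18 - 1*(-45)) + I(2))*(8794 + 23171) = -66338 - (-27 + 2)*(8794 + 23171) = -66338 - (-25)*31965 = -66338 - 1*(-799125) = -66338 + 799125 = 732787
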